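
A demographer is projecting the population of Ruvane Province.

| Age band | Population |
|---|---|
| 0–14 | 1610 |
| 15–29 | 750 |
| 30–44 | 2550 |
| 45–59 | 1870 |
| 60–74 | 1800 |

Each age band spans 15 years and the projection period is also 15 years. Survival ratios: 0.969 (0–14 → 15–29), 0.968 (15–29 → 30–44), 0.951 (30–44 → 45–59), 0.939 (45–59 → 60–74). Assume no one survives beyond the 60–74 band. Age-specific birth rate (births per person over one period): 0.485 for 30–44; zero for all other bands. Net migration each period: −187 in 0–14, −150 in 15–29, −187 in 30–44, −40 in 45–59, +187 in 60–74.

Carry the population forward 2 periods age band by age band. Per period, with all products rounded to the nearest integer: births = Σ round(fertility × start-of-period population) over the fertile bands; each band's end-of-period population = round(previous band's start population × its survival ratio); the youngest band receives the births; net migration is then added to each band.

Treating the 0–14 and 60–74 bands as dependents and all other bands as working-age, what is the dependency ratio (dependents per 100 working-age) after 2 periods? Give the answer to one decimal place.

Let band 1 be 0–14 through band 5 = 60–74.
After projecting period 1:
Births: 2550 × 0.485 = 1237
Band 2: 1610 × 0.969 = 1560
Band 3: 750 × 0.968 = 726
Band 4: 2550 × 0.951 = 2425
Band 5: 1870 × 0.939 = 1756
Net migration: Band 1 − 187 → 1050; Band 2 − 150 → 1410; Band 3 − 187 → 539; Band 4 − 40 → 2385; Band 5 + 187 → 1943
End of period: [1050, 1410, 539, 2385, 1943]
After projecting period 2:
Births: 539 × 0.485 = 261
Band 2: 1050 × 0.969 = 1017
Band 3: 1410 × 0.968 = 1365
Band 4: 539 × 0.951 = 513
Band 5: 2385 × 0.939 = 2240
Net migration: Band 1 − 187 → 74; Band 2 − 150 → 867; Band 3 − 187 → 1178; Band 4 − 40 → 473; Band 5 + 187 → 2427
End of period: [74, 867, 1178, 473, 2427]
Dependents (band 0–14 + band 60–74) = 74 + 2427 = 2501; working-age = 2518; ratio = 2501/2518 × 100 = 99.3

99.3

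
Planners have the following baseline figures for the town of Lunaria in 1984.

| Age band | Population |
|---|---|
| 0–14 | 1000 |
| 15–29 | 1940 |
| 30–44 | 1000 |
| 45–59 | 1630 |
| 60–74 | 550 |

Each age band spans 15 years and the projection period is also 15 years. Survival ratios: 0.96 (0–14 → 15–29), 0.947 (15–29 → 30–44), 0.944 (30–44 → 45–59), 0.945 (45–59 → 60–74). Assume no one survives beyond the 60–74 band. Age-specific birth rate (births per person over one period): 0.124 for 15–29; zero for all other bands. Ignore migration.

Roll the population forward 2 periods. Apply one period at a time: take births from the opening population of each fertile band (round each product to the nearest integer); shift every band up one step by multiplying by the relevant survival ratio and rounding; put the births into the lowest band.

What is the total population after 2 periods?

[period 1]
Births: 1940 × 0.124 = 241
15–29: 1000 × 0.96 = 960
30–44: 1940 × 0.947 = 1837
45–59: 1000 × 0.944 = 944
60–74: 1630 × 0.945 = 1540
Giving 241 / 960 / 1837 / 944 / 1540.
[period 2]
Births: 960 × 0.124 = 119
15–29: 241 × 0.96 = 231
30–44: 960 × 0.947 = 909
45–59: 1837 × 0.944 = 1734
60–74: 944 × 0.945 = 892
Giving 119 / 231 / 909 / 1734 / 892.
Total after period 2: 119 + 231 + 909 + 1734 + 892 = 3885

3885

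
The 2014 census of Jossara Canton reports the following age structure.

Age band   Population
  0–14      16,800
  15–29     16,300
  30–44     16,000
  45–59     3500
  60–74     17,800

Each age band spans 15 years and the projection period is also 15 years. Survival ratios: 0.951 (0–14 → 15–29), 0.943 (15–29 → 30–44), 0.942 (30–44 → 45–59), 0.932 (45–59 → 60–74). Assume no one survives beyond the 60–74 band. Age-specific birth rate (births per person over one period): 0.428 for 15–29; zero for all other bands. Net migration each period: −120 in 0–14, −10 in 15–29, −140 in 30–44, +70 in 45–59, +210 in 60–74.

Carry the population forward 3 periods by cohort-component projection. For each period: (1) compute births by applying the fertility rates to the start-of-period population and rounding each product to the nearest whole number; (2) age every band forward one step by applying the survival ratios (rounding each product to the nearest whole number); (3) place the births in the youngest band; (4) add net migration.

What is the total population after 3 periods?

42810

Numbering the bands 1..5 from youngest to oldest:
— Period 1 —
Births: 16300 * 0.428 = 6976
Band 2: 16800 * 0.951 = 15977
Band 3: 16300 * 0.943 = 15371
Band 4: 16000 * 0.942 = 15072
Band 5: 3500 * 0.932 = 3262
Net migration: Band 1 − 120 → 6856; Band 2 − 10 → 15967; Band 3 − 140 → 15231; Band 4 + 70 → 15142; Band 5 + 210 → 3472
→ [6856, 15967, 15231, 15142, 3472]
— Period 2 —
Births: 15967 * 0.428 = 6834
Band 2: 6856 * 0.951 = 6520
Band 3: 15967 * 0.943 = 15057
Band 4: 15231 * 0.942 = 14348
Band 5: 15142 * 0.932 = 14112
Net migration: Band 1 − 120 → 6714; Band 2 − 10 → 6510; Band 3 − 140 → 14917; Band 4 + 70 → 14418; Band 5 + 210 → 14322
→ [6714, 6510, 14917, 14418, 14322]
— Period 3 —
Births: 6510 * 0.428 = 2786
Band 2: 6714 * 0.951 = 6385
Band 3: 6510 * 0.943 = 6139
Band 4: 14917 * 0.942 = 14052
Band 5: 14418 * 0.932 = 13438
Net migration: Band 1 − 120 → 2666; Band 2 − 10 → 6375; Band 3 − 140 → 5999; Band 4 + 70 → 14122; Band 5 + 210 → 13648
→ [2666, 6375, 5999, 14122, 13648]
Total after period 3: 2666 + 6375 + 5999 + 14122 + 13648 = 42810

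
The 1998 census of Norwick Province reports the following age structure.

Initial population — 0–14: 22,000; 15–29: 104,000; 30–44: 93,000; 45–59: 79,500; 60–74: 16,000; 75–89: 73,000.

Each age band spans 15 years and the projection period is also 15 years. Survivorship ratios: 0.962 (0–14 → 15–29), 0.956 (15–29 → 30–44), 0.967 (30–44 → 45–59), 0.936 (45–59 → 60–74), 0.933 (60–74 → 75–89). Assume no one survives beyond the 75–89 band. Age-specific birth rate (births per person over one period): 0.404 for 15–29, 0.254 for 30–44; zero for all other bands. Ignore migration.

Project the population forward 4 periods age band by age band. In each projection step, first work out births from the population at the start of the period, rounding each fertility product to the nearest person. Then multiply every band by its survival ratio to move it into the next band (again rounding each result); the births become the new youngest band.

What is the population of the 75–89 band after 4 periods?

83961

— Period 1 —
Births: 104000 × 0.404 = 42016  |  93000 × 0.254 = 23622 → 65638
15–29: 22000 × 0.962 = 21164
30–44: 104000 × 0.956 = 99424
45–59: 93000 × 0.967 = 89931
60–74: 79500 × 0.936 = 74412
75–89: 16000 × 0.933 = 14928
End of period: [65638, 21164, 99424, 89931, 74412, 14928]
— Period 2 —
Births: 21164 × 0.404 = 8550  |  99424 × 0.254 = 25254 → 33804
15–29: 65638 × 0.962 = 63144
30–44: 21164 × 0.956 = 20233
45–59: 99424 × 0.967 = 96143
60–74: 89931 × 0.936 = 84175
75–89: 74412 × 0.933 = 69426
End of period: [33804, 63144, 20233, 96143, 84175, 69426]
— Period 3 —
Births: 63144 × 0.404 = 25510  |  20233 × 0.254 = 5139 → 30649
15–29: 33804 × 0.962 = 32519
30–44: 63144 × 0.956 = 60366
45–59: 20233 × 0.967 = 19565
60–74: 96143 × 0.936 = 89990
75–89: 84175 × 0.933 = 78535
End of period: [30649, 32519, 60366, 19565, 89990, 78535]
— Period 4 —
Births: 32519 × 0.404 = 13138  |  60366 × 0.254 = 15333 → 28471
15–29: 30649 × 0.962 = 29484
30–44: 32519 × 0.956 = 31088
45–59: 60366 × 0.967 = 58374
60–74: 19565 × 0.936 = 18313
75–89: 89990 × 0.933 = 83961
End of period: [28471, 29484, 31088, 58374, 18313, 83961]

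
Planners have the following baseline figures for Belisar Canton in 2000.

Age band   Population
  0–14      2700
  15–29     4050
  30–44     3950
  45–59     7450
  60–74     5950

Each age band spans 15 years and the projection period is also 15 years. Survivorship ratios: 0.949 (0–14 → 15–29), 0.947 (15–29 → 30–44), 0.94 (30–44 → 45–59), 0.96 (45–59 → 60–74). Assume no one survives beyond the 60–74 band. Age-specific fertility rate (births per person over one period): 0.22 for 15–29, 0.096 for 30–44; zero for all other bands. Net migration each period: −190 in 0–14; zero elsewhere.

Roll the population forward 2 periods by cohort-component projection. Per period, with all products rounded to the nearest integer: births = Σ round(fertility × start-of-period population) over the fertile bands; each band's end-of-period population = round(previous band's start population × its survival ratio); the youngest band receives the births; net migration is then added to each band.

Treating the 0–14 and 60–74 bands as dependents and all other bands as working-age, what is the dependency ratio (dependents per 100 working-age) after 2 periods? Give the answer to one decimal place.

61.0

Call the groups 1 to 5, youngest first.
After projecting period 1:
Births: 4050 * 0.22 = 891  |  3950 * 0.096 = 379 → 1270
Group 2: 2700 * 0.949 = 2562
Group 3: 4050 * 0.947 = 3835
Group 4: 3950 * 0.94 = 3713
Group 5: 7450 * 0.96 = 7152
Net migration: Group 1 − 190 → 1080
Population now: 0–14=1080, 15–29=2562, 30–44=3835, 45–59=3713, 60–74=7152
After projecting period 2:
Births: 2562 * 0.22 = 564  |  3835 * 0.096 = 368 → 932
Group 2: 1080 * 0.949 = 1025
Group 3: 2562 * 0.947 = 2426
Group 4: 3835 * 0.94 = 3605
Group 5: 3713 * 0.96 = 3564
Net migration: Group 1 − 190 → 742
Population now: 0–14=742, 15–29=1025, 30–44=2426, 45–59=3605, 60–74=3564
Dependents (band 0–14 + band 60–74) = 742 + 3564 = 4306; working-age = 7056; ratio = 4306/7056 × 100 = 61.0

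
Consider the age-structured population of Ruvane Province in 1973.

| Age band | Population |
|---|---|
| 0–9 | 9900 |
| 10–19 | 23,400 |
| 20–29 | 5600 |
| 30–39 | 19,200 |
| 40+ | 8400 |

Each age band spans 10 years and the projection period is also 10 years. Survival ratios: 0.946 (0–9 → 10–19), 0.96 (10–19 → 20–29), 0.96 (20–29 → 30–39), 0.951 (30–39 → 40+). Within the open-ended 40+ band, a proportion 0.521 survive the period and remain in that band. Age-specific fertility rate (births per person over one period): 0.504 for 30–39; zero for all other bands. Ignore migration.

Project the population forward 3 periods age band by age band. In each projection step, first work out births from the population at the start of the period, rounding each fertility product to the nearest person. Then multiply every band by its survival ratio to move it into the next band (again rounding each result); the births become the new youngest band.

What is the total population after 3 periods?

60167

Period 1:
Births: 19200 × 0.504 = 9677
10–19: 9900 × 0.946 = 9365
20–29: 23400 × 0.96 = 22464
30–39: 5600 × 0.96 = 5376
40+: 19200 × 0.951 + 8400 × 0.521 = 18259 + 4376 = 22635
Population now: 0–9=9677, 10–19=9365, 20–29=22464, 30–39=5376, 40+=22635
Period 2:
Births: 5376 × 0.504 = 2710
10–19: 9677 × 0.946 = 9154
20–29: 9365 × 0.96 = 8990
30–39: 22464 × 0.96 = 21565
40+: 5376 × 0.951 + 22635 × 0.521 = 5113 + 11793 = 16906
Population now: 0–9=2710, 10–19=9154, 20–29=8990, 30–39=21565, 40+=16906
Period 3:
Births: 21565 × 0.504 = 10869
10–19: 2710 × 0.946 = 2564
20–29: 9154 × 0.96 = 8788
30–39: 8990 × 0.96 = 8630
40+: 21565 × 0.951 + 16906 × 0.521 = 20508 + 8808 = 29316
Population now: 0–9=10869, 10–19=2564, 20–29=8788, 30–39=8630, 40+=29316
Total after period 3: 10869 + 2564 + 8788 + 8630 + 29316 = 60167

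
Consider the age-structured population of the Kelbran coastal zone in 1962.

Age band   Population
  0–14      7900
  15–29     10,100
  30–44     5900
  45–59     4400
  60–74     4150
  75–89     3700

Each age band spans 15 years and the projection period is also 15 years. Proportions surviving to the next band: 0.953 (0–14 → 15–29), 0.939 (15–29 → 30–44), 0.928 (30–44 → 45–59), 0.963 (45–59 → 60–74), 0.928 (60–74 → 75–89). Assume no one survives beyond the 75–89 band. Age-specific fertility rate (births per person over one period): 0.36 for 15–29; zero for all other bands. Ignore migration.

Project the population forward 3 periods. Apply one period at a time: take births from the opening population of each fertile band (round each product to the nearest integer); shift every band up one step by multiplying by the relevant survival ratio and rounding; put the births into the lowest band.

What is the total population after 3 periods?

27012

Call the bands 1 to 6, youngest first.
Period 1.
Births: 10100 × 0.36 = 3636
Band 2: 7900 × 0.953 = 7529
Band 3: 10100 × 0.939 = 9484
Band 4: 5900 × 0.928 = 5475
Band 5: 4400 × 0.963 = 4237
Band 6: 4150 × 0.928 = 3851
Giving 3636 / 7529 / 9484 / 5475 / 4237 / 3851.
Period 2.
Births: 7529 × 0.36 = 2710
Band 2: 3636 × 0.953 = 3465
Band 3: 7529 × 0.939 = 7070
Band 4: 9484 × 0.928 = 8801
Band 5: 5475 × 0.963 = 5272
Band 6: 4237 × 0.928 = 3932
Giving 2710 / 3465 / 7070 / 8801 / 5272 / 3932.
Period 3.
Births: 3465 × 0.36 = 1247
Band 2: 2710 × 0.953 = 2583
Band 3: 3465 × 0.939 = 3254
Band 4: 7070 × 0.928 = 6561
Band 5: 8801 × 0.963 = 8475
Band 6: 5272 × 0.928 = 4892
Giving 1247 / 2583 / 3254 / 6561 / 8475 / 4892.
Total after period 3: 1247 + 2583 + 3254 + 6561 + 8475 + 4892 = 27012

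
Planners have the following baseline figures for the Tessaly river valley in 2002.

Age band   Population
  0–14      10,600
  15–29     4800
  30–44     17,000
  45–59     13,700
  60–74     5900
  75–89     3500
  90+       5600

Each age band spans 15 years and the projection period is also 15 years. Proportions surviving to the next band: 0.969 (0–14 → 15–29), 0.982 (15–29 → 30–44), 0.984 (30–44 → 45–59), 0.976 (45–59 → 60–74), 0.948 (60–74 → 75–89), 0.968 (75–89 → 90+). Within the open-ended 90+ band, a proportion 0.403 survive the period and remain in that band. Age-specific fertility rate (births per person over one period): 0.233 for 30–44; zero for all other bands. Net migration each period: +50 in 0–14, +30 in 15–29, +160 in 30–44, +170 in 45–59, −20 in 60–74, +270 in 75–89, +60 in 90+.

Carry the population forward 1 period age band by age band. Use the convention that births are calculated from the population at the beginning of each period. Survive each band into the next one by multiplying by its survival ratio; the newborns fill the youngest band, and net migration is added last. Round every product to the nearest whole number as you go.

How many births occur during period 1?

3961

Period 1.
Births: 17000 × 0.233 = 3961
15–29: 10600 × 0.969 = 10271
30–44: 4800 × 0.982 = 4714
45–59: 17000 × 0.984 = 16728
60–74: 13700 × 0.976 = 13371
75–89: 5900 × 0.948 = 5593
90+: 3500 × 0.968 + 5600 × 0.403 = 3388 + 2257 = 5645
Net migration: 0–14 + 50 → 4011; 15–29 + 30 → 10301; 30–44 + 160 → 4874; 45–59 + 170 → 16898; 60–74 − 20 → 13351; 75–89 + 270 → 5863; 90+ + 60 → 5705
Population now: 0–14=4011, 15–29=10301, 30–44=4874, 45–59=16898, 60–74=13351, 75–89=5863, 90+=5705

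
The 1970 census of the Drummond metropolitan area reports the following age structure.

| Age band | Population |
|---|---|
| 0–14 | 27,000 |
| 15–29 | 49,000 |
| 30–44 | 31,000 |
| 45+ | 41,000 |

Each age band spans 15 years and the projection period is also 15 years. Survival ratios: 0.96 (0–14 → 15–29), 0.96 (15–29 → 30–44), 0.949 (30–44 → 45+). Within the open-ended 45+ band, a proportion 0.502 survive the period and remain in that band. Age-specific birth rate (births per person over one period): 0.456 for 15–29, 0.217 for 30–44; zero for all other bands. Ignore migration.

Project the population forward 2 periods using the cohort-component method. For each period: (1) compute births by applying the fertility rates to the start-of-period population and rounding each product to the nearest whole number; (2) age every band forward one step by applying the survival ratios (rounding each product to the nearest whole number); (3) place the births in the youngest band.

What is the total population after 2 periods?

144561

(Bands numbered youngest = 1 to oldest = 4.)
After projecting period 1:
Births: 49000 × 0.456 = 22344, 31000 × 0.217 = 6727 → 29071
Band 2: 27000 × 0.96 = 25920
Band 3: 49000 × 0.96 = 47040
Band 4: 31000 × 0.949 + 41000 × 0.502 = 29419 + 20582 = 50001
Giving 29071 / 25920 / 47040 / 50001.
After projecting period 2:
Births: 25920 × 0.456 = 11820, 47040 × 0.217 = 10208 → 22028
Band 2: 29071 × 0.96 = 27908
Band 3: 25920 × 0.96 = 24883
Band 4: 47040 × 0.949 + 50001 × 0.502 = 44641 + 25101 = 69742
Giving 22028 / 27908 / 24883 / 69742.
Total after period 2: 22028 + 27908 + 24883 + 69742 = 144561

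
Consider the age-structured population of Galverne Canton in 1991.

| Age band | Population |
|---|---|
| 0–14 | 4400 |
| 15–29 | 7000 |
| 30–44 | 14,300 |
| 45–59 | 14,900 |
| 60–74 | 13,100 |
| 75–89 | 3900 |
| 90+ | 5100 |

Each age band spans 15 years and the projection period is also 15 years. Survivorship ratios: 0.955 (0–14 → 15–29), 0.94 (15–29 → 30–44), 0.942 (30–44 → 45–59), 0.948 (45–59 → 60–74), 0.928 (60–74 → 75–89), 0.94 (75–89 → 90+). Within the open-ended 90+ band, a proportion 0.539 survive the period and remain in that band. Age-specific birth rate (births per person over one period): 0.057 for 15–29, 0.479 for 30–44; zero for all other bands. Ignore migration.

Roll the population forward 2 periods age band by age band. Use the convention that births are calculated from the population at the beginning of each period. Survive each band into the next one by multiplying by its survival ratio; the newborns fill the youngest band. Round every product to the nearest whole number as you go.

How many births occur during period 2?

(Groups numbered youngest = 1 to oldest = 7.)
After projecting period 1:
Births: 7000 × 0.057 = 399  |  14300 × 0.479 = 6850 → total 7249
Group 2: 4400 × 0.955 = 4202
Group 3: 7000 × 0.94 = 6580
Group 4: 14300 × 0.942 = 13471
Group 5: 14900 × 0.948 = 14125
Group 6: 13100 × 0.928 = 12157
Group 7: 3900 × 0.94 + 5100 × 0.539 = 3666 + 2749 = 6415
End of period: [7249, 4202, 6580, 13471, 14125, 12157, 6415]
After projecting period 2:
Births: 4202 × 0.057 = 240  |  6580 × 0.479 = 3152 → total 3392
Group 2: 7249 × 0.955 = 6923
Group 3: 4202 × 0.94 = 3950
Group 4: 6580 × 0.942 = 6198
Group 5: 13471 × 0.948 = 12771
Group 6: 14125 × 0.928 = 13108
Group 7: 12157 × 0.94 + 6415 × 0.539 = 11428 + 3458 = 14886
End of period: [3392, 6923, 3950, 6198, 12771, 13108, 14886]

3392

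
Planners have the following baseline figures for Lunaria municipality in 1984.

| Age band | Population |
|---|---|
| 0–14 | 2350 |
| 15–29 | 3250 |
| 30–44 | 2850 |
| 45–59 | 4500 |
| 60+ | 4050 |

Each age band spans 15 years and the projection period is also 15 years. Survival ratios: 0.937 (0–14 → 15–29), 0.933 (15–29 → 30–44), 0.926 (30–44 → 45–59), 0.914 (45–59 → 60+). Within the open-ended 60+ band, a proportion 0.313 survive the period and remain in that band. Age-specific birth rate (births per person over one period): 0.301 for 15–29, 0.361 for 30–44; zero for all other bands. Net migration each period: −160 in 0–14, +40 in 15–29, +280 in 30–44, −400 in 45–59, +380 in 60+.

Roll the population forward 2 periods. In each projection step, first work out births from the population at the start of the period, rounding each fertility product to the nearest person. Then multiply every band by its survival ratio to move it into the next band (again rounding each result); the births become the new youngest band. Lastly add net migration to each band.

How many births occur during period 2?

Period 1:
Births: 3250 × 0.301 = 978  |  2850 × 0.361 = 1029 — total 2007
15–29: 2350 × 0.937 = 2202
30–44: 3250 × 0.933 = 3032
45–59: 2850 × 0.926 = 2639
60+: 4500 × 0.914 + 4050 × 0.313 = 4113 + 1268 = 5381
Net migration: 0–14 − 160 → 1847; 15–29 + 40 → 2242; 30–44 + 280 → 3312; 45–59 − 400 → 2239; 60+ + 380 → 5761
Population now: 0–14=1847, 15–29=2242, 30–44=3312, 45–59=2239, 60+=5761
Period 2:
Births: 2242 × 0.301 = 675  |  3312 × 0.361 = 1196 — total 1871
15–29: 1847 × 0.937 = 1731
30–44: 2242 × 0.933 = 2092
45–59: 3312 × 0.926 = 3067
60+: 2239 × 0.914 + 5761 × 0.313 = 2046 + 1803 = 3849
Net migration: 0–14 − 160 → 1711; 15–29 + 40 → 1771; 30–44 + 280 → 2372; 45–59 − 400 → 2667; 60+ + 380 → 4229
Population now: 0–14=1711, 15–29=1771, 30–44=2372, 45–59=2667, 60+=4229

1871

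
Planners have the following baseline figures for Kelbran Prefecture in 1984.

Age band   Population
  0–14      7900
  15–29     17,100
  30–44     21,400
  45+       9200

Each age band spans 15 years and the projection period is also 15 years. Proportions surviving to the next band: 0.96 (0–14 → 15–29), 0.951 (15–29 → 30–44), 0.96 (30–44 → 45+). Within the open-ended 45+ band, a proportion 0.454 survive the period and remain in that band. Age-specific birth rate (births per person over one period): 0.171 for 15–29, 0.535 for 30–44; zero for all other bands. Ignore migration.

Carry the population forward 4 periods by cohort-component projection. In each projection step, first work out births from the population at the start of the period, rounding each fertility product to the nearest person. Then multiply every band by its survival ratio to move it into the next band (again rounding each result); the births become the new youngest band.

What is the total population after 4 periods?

45028

[period 1]
Births: 17100 * 0.171 = 2924  |  21400 * 0.535 = 11449 → 14373
15–29: 7900 * 0.96 = 7584
30–44: 17100 * 0.951 = 16262
45+: 21400 * 0.96 + 9200 * 0.454 = 20544 + 4177 = 24721
End of period: [14373, 7584, 16262, 24721]
[period 2]
Births: 7584 * 0.171 = 1297  |  16262 * 0.535 = 8700 → 9997
15–29: 14373 * 0.96 = 13798
30–44: 7584 * 0.951 = 7212
45+: 16262 * 0.96 + 24721 * 0.454 = 15612 + 11223 = 26835
End of period: [9997, 13798, 7212, 26835]
[period 3]
Births: 13798 * 0.171 = 2359  |  7212 * 0.535 = 3858 → 6217
15–29: 9997 * 0.96 = 9597
30–44: 13798 * 0.951 = 13122
45+: 7212 * 0.96 + 26835 * 0.454 = 6924 + 12183 = 19107
End of period: [6217, 9597, 13122, 19107]
[period 4]
Births: 9597 * 0.171 = 1641  |  13122 * 0.535 = 7020 → 8661
15–29: 6217 * 0.96 = 5968
30–44: 9597 * 0.951 = 9127
45+: 13122 * 0.96 + 19107 * 0.454 = 12597 + 8675 = 21272
End of period: [8661, 5968, 9127, 21272]
Total after period 4: 8661 + 5968 + 9127 + 21272 = 45028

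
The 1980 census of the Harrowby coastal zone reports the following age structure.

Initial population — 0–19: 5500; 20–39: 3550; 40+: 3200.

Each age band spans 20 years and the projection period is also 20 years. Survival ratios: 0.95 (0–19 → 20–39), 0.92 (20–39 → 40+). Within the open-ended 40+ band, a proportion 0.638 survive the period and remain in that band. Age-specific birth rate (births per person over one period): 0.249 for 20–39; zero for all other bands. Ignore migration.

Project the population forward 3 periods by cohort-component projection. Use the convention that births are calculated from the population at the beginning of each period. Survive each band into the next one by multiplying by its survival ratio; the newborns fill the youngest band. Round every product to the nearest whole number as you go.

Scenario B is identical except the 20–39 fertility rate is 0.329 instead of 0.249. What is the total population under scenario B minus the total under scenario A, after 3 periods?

Call the groups 1 to 3, youngest first.
— Period 1 —
Births: 3550 × 0.249 = 884
Group 2: 5500 × 0.95 = 5225
Group 3: 3550 × 0.92 + 3200 × 0.638 = 3266 + 2042 = 5308
Giving 884 / 5225 / 5308.
— Period 2 —
Births: 5225 × 0.249 = 1301
Group 2: 884 × 0.95 = 840
Group 3: 5225 × 0.92 + 5308 × 0.638 = 4807 + 3387 = 8194
Giving 1301 / 840 / 8194.
— Period 3 —
Births: 840 × 0.249 = 209
Group 2: 1301 × 0.95 = 1236
Group 3: 840 × 0.92 + 8194 × 0.638 = 773 + 5228 = 6001
Giving 209 / 1236 / 6001.
Scenario A total after 3 periods: 7446
Scenario B projection —
— Period 1 —
Births: 3550 × 0.329 = 1168
Group 2: 5500 × 0.95 = 5225
Group 3: 3550 × 0.92 + 3200 × 0.638 = 3266 + 2042 = 5308
Giving 1168 / 5225 / 5308.
— Period 2 —
Births: 5225 × 0.329 = 1719
Group 2: 1168 × 0.95 = 1110
Group 3: 5225 × 0.92 + 5308 × 0.638 = 4807 + 3387 = 8194
Giving 1719 / 1110 / 8194.
— Period 3 —
Births: 1110 × 0.329 = 365
Group 2: 1719 × 0.95 = 1633
Group 3: 1110 × 0.92 + 8194 × 0.638 = 1021 + 5228 = 6249
Giving 365 / 1633 / 6249.
Scenario B total after 3 periods: 8247
Difference B − A = 8247 − 7446 = 801

801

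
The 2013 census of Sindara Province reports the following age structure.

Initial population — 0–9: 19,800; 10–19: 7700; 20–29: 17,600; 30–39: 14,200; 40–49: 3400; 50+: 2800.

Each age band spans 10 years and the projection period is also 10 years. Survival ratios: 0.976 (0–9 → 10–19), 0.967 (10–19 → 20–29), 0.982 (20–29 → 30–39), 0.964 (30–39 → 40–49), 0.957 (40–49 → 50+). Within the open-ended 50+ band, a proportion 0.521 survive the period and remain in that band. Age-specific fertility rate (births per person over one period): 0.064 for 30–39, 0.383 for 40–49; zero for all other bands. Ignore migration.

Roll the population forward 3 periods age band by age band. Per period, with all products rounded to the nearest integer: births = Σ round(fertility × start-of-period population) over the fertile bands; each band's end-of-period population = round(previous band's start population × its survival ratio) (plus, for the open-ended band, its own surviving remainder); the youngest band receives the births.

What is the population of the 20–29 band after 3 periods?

Numbering the bands 1..6 from youngest to oldest:
Period 1.
Births: 14200 × 0.064 = 909  |  3400 × 0.383 = 1302 → total 2211
Band 2: 19800 × 0.976 = 19325
Band 3: 7700 × 0.967 = 7446
Band 4: 17600 × 0.982 = 17283
Band 5: 14200 × 0.964 = 13689
Band 6: 3400 × 0.957 + 2800 × 0.521 = 3254 + 1459 = 4713
End of period: [2211, 19325, 7446, 17283, 13689, 4713]
Period 2.
Births: 17283 × 0.064 = 1106  |  13689 × 0.383 = 5243 → total 6349
Band 2: 2211 × 0.976 = 2158
Band 3: 19325 × 0.967 = 18687
Band 4: 7446 × 0.982 = 7312
Band 5: 17283 × 0.964 = 16661
Band 6: 13689 × 0.957 + 4713 × 0.521 = 13100 + 2455 = 15555
End of period: [6349, 2158, 18687, 7312, 16661, 15555]
Period 3.
Births: 7312 × 0.064 = 468  |  16661 × 0.383 = 6381 → total 6849
Band 2: 6349 × 0.976 = 6197
Band 3: 2158 × 0.967 = 2087
Band 4: 18687 × 0.982 = 18351
Band 5: 7312 × 0.964 = 7049
Band 6: 16661 × 0.957 + 15555 × 0.521 = 15945 + 8104 = 24049
End of period: [6849, 6197, 2087, 18351, 7049, 24049]

2087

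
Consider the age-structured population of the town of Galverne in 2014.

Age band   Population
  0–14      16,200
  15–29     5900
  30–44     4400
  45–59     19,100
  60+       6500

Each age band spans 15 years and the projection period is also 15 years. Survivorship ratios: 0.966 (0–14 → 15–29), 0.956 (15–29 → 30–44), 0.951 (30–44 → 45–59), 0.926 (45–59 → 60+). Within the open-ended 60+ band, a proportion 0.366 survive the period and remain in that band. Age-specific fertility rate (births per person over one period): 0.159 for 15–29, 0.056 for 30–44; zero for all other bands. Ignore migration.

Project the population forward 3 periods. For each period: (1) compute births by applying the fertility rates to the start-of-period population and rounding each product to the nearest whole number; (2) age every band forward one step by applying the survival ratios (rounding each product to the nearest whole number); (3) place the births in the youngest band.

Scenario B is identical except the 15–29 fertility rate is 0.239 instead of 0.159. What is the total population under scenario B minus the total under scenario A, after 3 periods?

Call the bands 1 to 5, youngest first.
[period 1]
Births: 5900 × 0.159 = 938  |  4400 × 0.056 = 246 → total 1184
Band 2: 16200 × 0.966 = 15649
Band 3: 5900 × 0.956 = 5640
Band 4: 4400 × 0.951 = 4184
Band 5: 19100 × 0.926 + 6500 × 0.366 = 17687 + 2379 = 20066
End of period: [1184, 15649, 5640, 4184, 20066]
[period 2]
Births: 15649 × 0.159 = 2488  |  5640 × 0.056 = 316 → total 2804
Band 2: 1184 × 0.966 = 1144
Band 3: 15649 × 0.956 = 14960
Band 4: 5640 × 0.951 = 5364
Band 5: 4184 × 0.926 + 20066 × 0.366 = 3874 + 7344 = 11218
End of period: [2804, 1144, 14960, 5364, 11218]
[period 3]
Births: 1144 × 0.159 = 182  |  14960 × 0.056 = 838 → total 1020
Band 2: 2804 × 0.966 = 2709
Band 3: 1144 × 0.956 = 1094
Band 4: 14960 × 0.951 = 14227
Band 5: 5364 × 0.926 + 11218 × 0.366 = 4967 + 4106 = 9073
End of period: [1020, 2709, 1094, 14227, 9073]
Scenario A total after 3 periods: 28123
Scenario B projection —
[period 1]
Births: 5900 × 0.239 = 1410  |  4400 × 0.056 = 246 → total 1656
Band 2: 16200 × 0.966 = 15649
Band 3: 5900 × 0.956 = 5640
Band 4: 4400 × 0.951 = 4184
Band 5: 19100 × 0.926 + 6500 × 0.366 = 17687 + 2379 = 20066
End of period: [1656, 15649, 5640, 4184, 20066]
[period 2]
Births: 15649 × 0.239 = 3740  |  5640 × 0.056 = 316 → total 4056
Band 2: 1656 × 0.966 = 1600
Band 3: 15649 × 0.956 = 14960
Band 4: 5640 × 0.951 = 5364
Band 5: 4184 × 0.926 + 20066 × 0.366 = 3874 + 7344 = 11218
End of period: [4056, 1600, 14960, 5364, 11218]
[period 3]
Births: 1600 × 0.239 = 382  |  14960 × 0.056 = 838 → total 1220
Band 2: 4056 × 0.966 = 3918
Band 3: 1600 × 0.956 = 1530
Band 4: 14960 × 0.951 = 14227
Band 5: 5364 × 0.926 + 11218 × 0.366 = 4967 + 4106 = 9073
End of period: [1220, 3918, 1530, 14227, 9073]
Scenario B total after 3 periods: 29968
Difference B − A = 29968 − 28123 = 1845

1845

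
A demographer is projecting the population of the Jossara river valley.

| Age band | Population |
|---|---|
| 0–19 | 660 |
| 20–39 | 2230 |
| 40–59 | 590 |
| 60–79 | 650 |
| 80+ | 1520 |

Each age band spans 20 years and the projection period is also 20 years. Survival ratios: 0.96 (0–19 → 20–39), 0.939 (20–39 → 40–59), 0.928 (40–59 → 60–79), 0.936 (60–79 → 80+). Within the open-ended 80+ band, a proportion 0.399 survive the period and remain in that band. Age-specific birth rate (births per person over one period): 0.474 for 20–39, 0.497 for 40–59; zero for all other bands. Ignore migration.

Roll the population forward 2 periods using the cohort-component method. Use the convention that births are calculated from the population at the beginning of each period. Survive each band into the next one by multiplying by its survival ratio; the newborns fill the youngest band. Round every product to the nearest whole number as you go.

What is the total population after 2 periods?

Call the groups 1 to 5, youngest first.
[period 1]
Births: 2230 * 0.474 = 1057  |  590 * 0.497 = 293 ⇒ total 1350
Group 2: 660 * 0.96 = 634
Group 3: 2230 * 0.939 = 2094
Group 4: 590 * 0.928 = 548
Group 5: 650 * 0.936 + 1520 * 0.399 = 608 + 606 = 1214
→ [1350, 634, 2094, 548, 1214]
[period 2]
Births: 634 * 0.474 = 301  |  2094 * 0.497 = 1041 ⇒ total 1342
Group 2: 1350 * 0.96 = 1296
Group 3: 634 * 0.939 = 595
Group 4: 2094 * 0.928 = 1943
Group 5: 548 * 0.936 + 1214 * 0.399 = 513 + 484 = 997
→ [1342, 1296, 595, 1943, 997]
Total after period 2: 1342 + 1296 + 595 + 1943 + 997 = 6173

6173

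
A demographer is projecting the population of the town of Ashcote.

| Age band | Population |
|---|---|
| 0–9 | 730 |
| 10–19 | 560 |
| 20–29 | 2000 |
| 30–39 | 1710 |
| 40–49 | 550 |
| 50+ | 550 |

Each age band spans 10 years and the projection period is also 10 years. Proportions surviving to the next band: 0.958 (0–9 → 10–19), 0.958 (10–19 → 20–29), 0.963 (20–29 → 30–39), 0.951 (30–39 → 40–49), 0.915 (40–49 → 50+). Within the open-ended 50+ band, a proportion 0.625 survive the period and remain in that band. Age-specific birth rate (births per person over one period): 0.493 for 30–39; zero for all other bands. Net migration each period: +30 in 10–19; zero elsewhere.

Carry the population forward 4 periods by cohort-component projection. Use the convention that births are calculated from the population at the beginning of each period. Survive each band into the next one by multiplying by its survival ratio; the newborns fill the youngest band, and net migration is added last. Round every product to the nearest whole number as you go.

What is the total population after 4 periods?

(Bands numbered youngest = 1 to oldest = 6.)
Period 1.
Births: 1710 × 0.493 = 843
Band 2: 730 × 0.958 = 699
Band 3: 560 × 0.958 = 536
Band 4: 2000 × 0.963 = 1926
Band 5: 1710 × 0.951 = 1626
Band 6: 550 × 0.915 + 550 × 0.625 = 503 + 344 = 847
Net migration: Band 2 + 30 → 729
End of period: [843, 729, 536, 1926, 1626, 847]
Period 2.
Births: 1926 × 0.493 = 950
Band 2: 843 × 0.958 = 808
Band 3: 729 × 0.958 = 698
Band 4: 536 × 0.963 = 516
Band 5: 1926 × 0.951 = 1832
Band 6: 1626 × 0.915 + 847 × 0.625 = 1488 + 529 = 2017
Net migration: Band 2 + 30 → 838
End of period: [950, 838, 698, 516, 1832, 2017]
Period 3.
Births: 516 × 0.493 = 254
Band 2: 950 × 0.958 = 910
Band 3: 838 × 0.958 = 803
Band 4: 698 × 0.963 = 672
Band 5: 516 × 0.951 = 491
Band 6: 1832 × 0.915 + 2017 × 0.625 = 1676 + 1261 = 2937
Net migration: Band 2 + 30 → 940
End of period: [254, 940, 803, 672, 491, 2937]
Period 4.
Births: 672 × 0.493 = 331
Band 2: 254 × 0.958 = 243
Band 3: 940 × 0.958 = 901
Band 4: 803 × 0.963 = 773
Band 5: 672 × 0.951 = 639
Band 6: 491 × 0.915 + 2937 × 0.625 = 449 + 1836 = 2285
Net migration: Band 2 + 30 → 273
End of period: [331, 273, 901, 773, 639, 2285]
Total after period 4: 331 + 273 + 901 + 773 + 639 + 2285 = 5202

5202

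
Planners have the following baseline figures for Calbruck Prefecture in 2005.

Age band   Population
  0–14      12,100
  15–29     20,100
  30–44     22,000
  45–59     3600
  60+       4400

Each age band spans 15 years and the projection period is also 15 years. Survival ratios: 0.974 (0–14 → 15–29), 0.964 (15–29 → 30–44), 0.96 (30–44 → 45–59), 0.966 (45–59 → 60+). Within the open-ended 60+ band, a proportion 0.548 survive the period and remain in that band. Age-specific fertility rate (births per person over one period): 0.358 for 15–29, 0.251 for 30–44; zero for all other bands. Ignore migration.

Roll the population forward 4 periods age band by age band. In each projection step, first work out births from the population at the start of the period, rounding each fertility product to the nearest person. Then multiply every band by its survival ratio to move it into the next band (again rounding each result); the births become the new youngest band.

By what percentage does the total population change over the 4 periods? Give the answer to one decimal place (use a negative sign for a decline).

-2.4

(Bands numbered youngest = 1 to oldest = 5.)
After projecting period 1:
Births: 20100 × 0.358 = 7196, 22000 × 0.251 = 5522 → 12718
Band 2: 12100 × 0.974 = 11785
Band 3: 20100 × 0.964 = 19376
Band 4: 22000 × 0.96 = 21120
Band 5: 3600 × 0.966 + 4400 × 0.548 = 3478 + 2411 = 5889
→ [12718, 11785, 19376, 21120, 5889]
After projecting period 2:
Births: 11785 × 0.358 = 4219, 19376 × 0.251 = 4863 → 9082
Band 2: 12718 × 0.974 = 12387
Band 3: 11785 × 0.964 = 11361
Band 4: 19376 × 0.96 = 18601
Band 5: 21120 × 0.966 + 5889 × 0.548 = 20402 + 3227 = 23629
→ [9082, 12387, 11361, 18601, 23629]
After projecting period 3:
Births: 12387 × 0.358 = 4435, 11361 × 0.251 = 2852 → 7287
Band 2: 9082 × 0.974 = 8846
Band 3: 12387 × 0.964 = 11941
Band 4: 11361 × 0.96 = 10907
Band 5: 18601 × 0.966 + 23629 × 0.548 = 17969 + 12949 = 30918
→ [7287, 8846, 11941, 10907, 30918]
After projecting period 4:
Births: 8846 × 0.358 = 3167, 11941 × 0.251 = 2997 → 6164
Band 2: 7287 × 0.974 = 7098
Band 3: 8846 × 0.964 = 8528
Band 4: 11941 × 0.96 = 11463
Band 5: 10907 × 0.966 + 30918 × 0.548 = 10536 + 16943 = 27479
→ [6164, 7098, 8528, 11463, 27479]
Total: 62200 → 60732; change = -1468; percentage change = -2.4%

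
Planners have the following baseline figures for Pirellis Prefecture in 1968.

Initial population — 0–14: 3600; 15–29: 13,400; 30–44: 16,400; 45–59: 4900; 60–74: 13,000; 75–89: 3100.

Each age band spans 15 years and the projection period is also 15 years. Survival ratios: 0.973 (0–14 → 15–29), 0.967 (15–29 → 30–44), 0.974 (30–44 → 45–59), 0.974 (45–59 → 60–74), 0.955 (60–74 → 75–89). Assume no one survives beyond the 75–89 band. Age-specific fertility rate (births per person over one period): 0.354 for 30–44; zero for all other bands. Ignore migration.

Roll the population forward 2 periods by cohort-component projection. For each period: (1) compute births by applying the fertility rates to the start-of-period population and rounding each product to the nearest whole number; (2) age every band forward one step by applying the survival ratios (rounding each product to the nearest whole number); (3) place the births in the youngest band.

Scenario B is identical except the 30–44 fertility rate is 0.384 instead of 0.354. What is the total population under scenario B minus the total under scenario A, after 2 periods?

[period 1]
Births: 16400 × 0.354 = 5806
15–29: 3600 × 0.973 = 3503
30–44: 13400 × 0.967 = 12958
45–59: 16400 × 0.974 = 15974
60–74: 4900 × 0.974 = 4773
75–89: 13000 × 0.955 = 12415
Population now: 0–14=5806, 15–29=3503, 30–44=12958, 45–59=15974, 60–74=4773, 75–89=12415
[period 2]
Births: 12958 × 0.354 = 4587
15–29: 5806 × 0.973 = 5649
30–44: 3503 × 0.967 = 3387
45–59: 12958 × 0.974 = 12621
60–74: 15974 × 0.974 = 15559
75–89: 4773 × 0.955 = 4558
Population now: 0–14=4587, 15–29=5649, 30–44=3387, 45–59=12621, 60–74=15559, 75–89=4558
Scenario A total after 2 periods: 46361
Scenario B projection —
[period 1]
Births: 16400 × 0.384 = 6298
15–29: 3600 × 0.973 = 3503
30–44: 13400 × 0.967 = 12958
45–59: 16400 × 0.974 = 15974
60–74: 4900 × 0.974 = 4773
75–89: 13000 × 0.955 = 12415
Population now: 0–14=6298, 15–29=3503, 30–44=12958, 45–59=15974, 60–74=4773, 75–89=12415
[period 2]
Births: 12958 × 0.384 = 4976
15–29: 6298 × 0.973 = 6128
30–44: 3503 × 0.967 = 3387
45–59: 12958 × 0.974 = 12621
60–74: 15974 × 0.974 = 15559
75–89: 4773 × 0.955 = 4558
Population now: 0–14=4976, 15–29=6128, 30–44=3387, 45–59=12621, 60–74=15559, 75–89=4558
Scenario B total after 2 periods: 47229
Difference B − A = 47229 − 46361 = 868

868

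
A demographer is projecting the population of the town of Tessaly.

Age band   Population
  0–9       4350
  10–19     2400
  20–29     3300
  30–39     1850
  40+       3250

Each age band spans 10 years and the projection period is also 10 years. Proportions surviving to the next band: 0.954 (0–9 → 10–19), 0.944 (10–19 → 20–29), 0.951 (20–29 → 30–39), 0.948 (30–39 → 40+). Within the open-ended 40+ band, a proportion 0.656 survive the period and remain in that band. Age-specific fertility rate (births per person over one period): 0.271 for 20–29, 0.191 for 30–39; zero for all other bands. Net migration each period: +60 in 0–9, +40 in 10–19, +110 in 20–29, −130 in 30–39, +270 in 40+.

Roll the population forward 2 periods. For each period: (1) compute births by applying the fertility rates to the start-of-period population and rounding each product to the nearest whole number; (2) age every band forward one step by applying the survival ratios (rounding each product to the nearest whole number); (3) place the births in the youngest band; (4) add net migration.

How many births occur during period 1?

Period 1:
Births: 3300 × 0.271 = 894, 1850 × 0.191 = 353 ⇒ total 1247
10–19: 4350 × 0.954 = 4150
20–29: 2400 × 0.944 = 2266
30–39: 3300 × 0.951 = 3138
40+: 1850 × 0.948 + 3250 × 0.656 = 1754 + 2132 = 3886
Net migration: 0–9 + 60 → 1307; 10–19 + 40 → 4190; 20–29 + 110 → 2376; 30–39 − 130 → 3008; 40+ + 270 → 4156
→ [1307, 4190, 2376, 3008, 4156]

1247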